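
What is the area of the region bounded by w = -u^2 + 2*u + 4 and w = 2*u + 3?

Set the curves equal: -u^2 + 2*u + 4 = 2*u + 3, so -u^2 + 1 = 0, which factors as -(u - 1)*(u + 1) = 0. The curves meet at u = -1, 1.
On [-1, 1], w = -u^2 + 2*u + 4 is on top; that piece has area ∫[-1,1] (-u^2 + 1) du = 4/3.

4/3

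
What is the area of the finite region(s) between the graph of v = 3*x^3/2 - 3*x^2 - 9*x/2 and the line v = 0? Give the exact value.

71/4

The curve meets the x-axis where 3*x^3/2 - 3*x^2 - 9*x/2 = 0, i.e. 3*x*(x - 3)*(x + 1)/2 = 0, at x = -1, 0, 3.
On [-1, 0] the curve lies above the axis; ∫[-1,0] (3*x^3/2 - 3*x^2 - 9*x/2) dx = 7/8, giving area 7/8.
On [0, 3] the curve lies below the axis; ∫[0,3] (3*x^3/2 - 3*x^2 - 9*x/2) dx = -135/8, giving area 135/8.
Total area = 7/8 + 135/8 = 71/4.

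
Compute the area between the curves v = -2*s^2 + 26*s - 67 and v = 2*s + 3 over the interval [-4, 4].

On [-4, 4], (-2*s^2 + 26*s - 67) - (2*s + 3) = -2*s^2 + 24*s - 70 is ≤ 0 throughout, so the area is a single integral of |-2*s^2 + 24*s - 70|.
∫[-4,4] (-2*s^2 + 24*s - 70) ds = -1936/3; the area of that piece is 1936/3.

1936/3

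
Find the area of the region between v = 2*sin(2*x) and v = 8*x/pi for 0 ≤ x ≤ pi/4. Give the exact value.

1 - pi/4

On [0, pi/4], (2*sin(2*x)) - (8*x/pi) = -8*x/pi + 2*sin(2*x) is ≥ 0 throughout, so the area is a single integral of |-8*x/pi + 2*sin(2*x)|.
∫[0,pi/4] (-8*x/pi + 2*sin(2*x)) dx = 1 - pi/4.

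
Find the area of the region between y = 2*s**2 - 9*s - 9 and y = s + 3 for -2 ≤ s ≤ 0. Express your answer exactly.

The difference (2*s**2 - 9*s - 9) - (s + 3) = 2*s**2 - 10*s - 12 changes sign at s = -1 inside [-2, 0], so split the integral there.
∫[-2,-1] (2*s**2 - 10*s - 12) ds = 23/3.
∫[-1,0] (2*s**2 - 10*s - 12) ds = -19/3; the area of that piece is 19/3.
Total area = 23/3 + 19/3 = 14.

14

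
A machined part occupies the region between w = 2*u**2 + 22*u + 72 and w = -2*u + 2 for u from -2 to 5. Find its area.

2492/3

On [-2, 5], (2*u**2 + 22*u + 72) - (-2*u + 2) = 2*u**2 + 24*u + 70 is ≥ 0 throughout, so the area is a single integral of |2*u**2 + 24*u + 70|.
∫[-2,5] (2*u**2 + 24*u + 70) du = 2492/3.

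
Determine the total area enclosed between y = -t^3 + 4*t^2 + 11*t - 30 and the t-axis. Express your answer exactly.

863/6

The curve meets the t-axis where -t^3 + 4*t^2 + 11*t - 30 = 0, i.e. -(t - 5)*(t - 2)*(t + 3) = 0, at t = -3, 2, 5.
On [-3, 2] the curve lies below the axis; ∫[-3,2] (-t^3 + 4*t^2 + 11*t - 30) dt = -1375/12, giving area 1375/12.
On [2, 5] the curve lies above the axis; ∫[2,5] (-t^3 + 4*t^2 + 11*t - 30) dt = 117/4, giving area 117/4.
Total area = 1375/12 + 117/4 = 863/6.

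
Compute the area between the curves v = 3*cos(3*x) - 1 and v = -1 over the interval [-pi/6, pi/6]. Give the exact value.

On [-pi/6, pi/6], (3*cos(3*x) - 1) - (-1) = 3*cos(3*x) is ≥ 0 throughout, so the area is a single integral of |3*cos(3*x)|.
∫[-pi/6,pi/6] (3*cos(3*x)) dx = 2.

2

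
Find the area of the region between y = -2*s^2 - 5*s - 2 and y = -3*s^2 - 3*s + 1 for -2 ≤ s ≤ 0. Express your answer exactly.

The difference (-2*s^2 - 5*s - 2) - (-3*s^2 - 3*s + 1) = s^2 - 2*s - 3 changes sign at s = -1 inside [-2, 0], so split the integral there.
∫[-2,-1] (s^2 - 2*s - 3) ds = 7/3.
∫[-1,0] (s^2 - 2*s - 3) ds = -5/3; the area of that piece is 5/3.
Total area = 7/3 + 5/3 = 4.

4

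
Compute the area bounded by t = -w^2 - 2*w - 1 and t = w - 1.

Both boundary curves give t as a function of w, so integrate with respect to w. Setting them equal: -w^2 - 3*w = 0, i.e. -w*(w + 3) = 0, so they meet at w = -3, 0.
For w in [-3, 0], t = -w^2 - 2*w - 1 is on the right; area = ∫[-3,0] (-w^2 - 3*w) dw = 9/2.

9/2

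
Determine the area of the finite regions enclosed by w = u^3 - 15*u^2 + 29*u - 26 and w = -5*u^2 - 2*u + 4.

Set the curves equal: u^3 - 15*u^2 + 29*u - 26 = -5*u^2 - 2*u + 4, so u^3 - 10*u^2 + 31*u - 30 = 0, which factors as (u - 5)*(u - 3)*(u - 2) = 0. The curves meet at u = 2, 3, 5.
On [2, 3], w = u^3 - 15*u^2 + 29*u - 26 is on top; that piece has area ∫[2,3] (u^3 - 10*u^2 + 31*u - 30) du = 5/12.
On [3, 5], w = -5*u^2 - 2*u + 4 is on top; that piece has area ∫[3,5] (-(u^3 - 10*u^2 + 31*u - 30)) du = 8/3.
Total enclosed area = 5/12 + 8/3 = 37/12.

37/12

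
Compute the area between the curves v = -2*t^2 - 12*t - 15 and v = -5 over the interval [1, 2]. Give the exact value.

98/3

On [1, 2], (-2*t^2 - 12*t - 15) - (-5) = -2*t^2 - 12*t - 10 is ≤ 0 throughout, so the area is a single integral of |-2*t^2 - 12*t - 10|.
∫[1,2] (-2*t^2 - 12*t - 10) dt = -98/3; the area of that piece is 98/3.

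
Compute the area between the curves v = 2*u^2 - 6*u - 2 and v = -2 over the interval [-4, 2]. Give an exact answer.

The difference (2*u^2 - 6*u - 2) - (-2) = 2*u^2 - 6*u changes sign at u = 0 inside [-4, 2], so split the integral there.
∫[-4,0] (2*u^2 - 6*u) du = 272/3.
∫[0,2] (2*u^2 - 6*u) du = -20/3; the area of that piece is 20/3.
Total area = 272/3 + 20/3 = 292/3.

292/3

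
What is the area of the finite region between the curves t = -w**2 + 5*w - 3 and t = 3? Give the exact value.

Both boundary curves give t as a function of w, so integrate with respect to w. Setting them equal: -w**2 + 5*w - 6 = 0, i.e. -(w - 3)*(w - 2) = 0, so they meet at w = 2, 3.
For w in [2, 3], t = -w**2 + 5*w - 3 is on the right; area = ∫[2,3] (-w**2 + 5*w - 6) dw = 1/6.

1/6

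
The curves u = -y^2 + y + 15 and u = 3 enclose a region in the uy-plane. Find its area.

343/6

Both boundary curves give u as a function of y, so integrate with respect to y. Setting them equal: -y^2 + y + 12 = 0, i.e. -(y - 4)*(y + 3) = 0, so they meet at y = -3, 4.
For y in [-3, 4], u = -y^2 + y + 15 is on the right; area = ∫[-3,4] (-y^2 + y + 12) dy = 343/6.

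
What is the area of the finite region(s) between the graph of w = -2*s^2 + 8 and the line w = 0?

64/3

The curve meets the s-axis where -2*s^2 + 8 = 0, i.e. -2*(s - 2)*(s + 2) = 0, at s = -2, 2.
On [-2, 2] the curve lies above the axis; ∫[-2,2] (-2*s^2 + 8) ds = 64/3, giving area 64/3.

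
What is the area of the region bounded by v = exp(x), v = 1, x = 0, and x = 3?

On [0, 3], (exp(x)) - (1) = exp(x) - 1 is ≥ 0 throughout, so the area is a single integral of |exp(x) - 1|.
∫[0,3] (exp(x) - 1) dx = -4 + exp(3).

-4 + exp(3)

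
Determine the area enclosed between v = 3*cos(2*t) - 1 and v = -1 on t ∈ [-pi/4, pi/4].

On [-pi/4, pi/4], (3*cos(2*t) - 1) - (-1) = 3*cos(2*t) is ≥ 0 throughout, so the area is a single integral of |3*cos(2*t)|.
∫[-pi/4,pi/4] (3*cos(2*t)) dt = 3.

3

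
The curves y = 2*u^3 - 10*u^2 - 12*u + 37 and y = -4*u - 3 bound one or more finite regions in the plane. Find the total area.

937/6

Set the curves equal: 2*u^3 - 10*u^2 - 12*u + 37 = -4*u - 3, so 2*u^3 - 10*u^2 - 8*u + 40 = 0, which factors as 2*(u - 5)*(u - 2)*(u + 2) = 0. The curves meet at u = -2, 2, 5.
On [-2, 2], y = 2*u^3 - 10*u^2 - 12*u + 37 is on top; that piece has area ∫[-2,2] (2*u^3 - 10*u^2 - 8*u + 40) du = 320/3.
On [2, 5], y = -4*u - 3 is on top; that piece has area ∫[2,5] (-(2*u^3 - 10*u^2 - 8*u + 40)) du = 99/2.
Total enclosed area = 320/3 + 99/2 = 937/6.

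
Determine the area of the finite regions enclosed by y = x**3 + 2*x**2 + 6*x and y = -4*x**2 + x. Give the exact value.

Set the curves equal: x**3 + 2*x**2 + 6*x = -4*x**2 + x, so x**3 + 6*x**2 + 5*x = 0, which factors as x*(x + 1)*(x + 5) = 0. The curves meet at x = -5, -1, 0.
On [-5, -1], y = x**3 + 2*x**2 + 6*x is on top; that piece has area ∫[-5,-1] (x**3 + 6*x**2 + 5*x) dx = 32.
On [-1, 0], y = -4*x**2 + x is on top; that piece has area ∫[-1,0] (-(x**3 + 6*x**2 + 5*x)) dx = 3/4.
Total enclosed area = 32 + 3/4 = 131/4.

131/4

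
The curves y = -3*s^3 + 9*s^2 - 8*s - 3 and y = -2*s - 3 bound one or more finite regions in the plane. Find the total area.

3/2

Set the curves equal: -3*s^3 + 9*s^2 - 8*s - 3 = -2*s - 3, so -3*s^3 + 9*s^2 - 6*s = 0, which factors as -3*s*(s - 2)*(s - 1) = 0. The curves meet at s = 0, 1, 2.
On [0, 1], y = -2*s - 3 is on top; that piece has area ∫[0,1] (-(-3*s^3 + 9*s^2 - 6*s)) ds = 3/4.
On [1, 2], y = -3*s^3 + 9*s^2 - 8*s - 3 is on top; that piece has area ∫[1,2] (-3*s^3 + 9*s^2 - 6*s) ds = 3/4.
Total enclosed area = 3/4 + 3/4 = 3/2.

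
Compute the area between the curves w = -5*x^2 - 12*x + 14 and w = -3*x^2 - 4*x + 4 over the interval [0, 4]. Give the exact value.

The difference (-5*x^2 - 12*x + 14) - (-3*x^2 - 4*x + 4) = -2*x^2 - 8*x + 10 changes sign at x = 1 inside [0, 4], so split the integral there.
∫[0,1] (-2*x^2 - 8*x + 10) dx = 16/3.
∫[1,4] (-2*x^2 - 8*x + 10) dx = -72; the area of that piece is 72.
Total area = 16/3 + 72 = 232/3.

232/3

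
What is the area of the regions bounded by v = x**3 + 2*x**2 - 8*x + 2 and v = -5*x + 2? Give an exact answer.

Set the curves equal: x**3 + 2*x**2 - 8*x + 2 = -5*x + 2, so x**3 + 2*x**2 - 3*x = 0, which factors as x*(x - 1)*(x + 3) = 0. The curves meet at x = -3, 0, 1.
On [-3, 0], v = x**3 + 2*x**2 - 8*x + 2 is on top; that piece has area ∫[-3,0] (x**3 + 2*x**2 - 3*x) dx = 45/4.
On [0, 1], v = -5*x + 2 is on top; that piece has area ∫[0,1] (-(x**3 + 2*x**2 - 3*x)) dx = 7/12.
Total enclosed area = 45/4 + 7/12 = 71/6.

71/6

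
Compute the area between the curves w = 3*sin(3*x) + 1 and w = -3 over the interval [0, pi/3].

On [0, pi/3], (3*sin(3*x) + 1) - (-3) = 3*sin(3*x) + 4 is ≥ 0 throughout, so the area is a single integral of |3*sin(3*x) + 4|.
∫[0,pi/3] (3*sin(3*x) + 4) dx = 2 + 4*pi/3.

2 + 4*pi/3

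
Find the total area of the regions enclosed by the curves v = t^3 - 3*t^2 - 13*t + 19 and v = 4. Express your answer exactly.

128

Set the curves equal: t^3 - 3*t^2 - 13*t + 19 = 4, so t^3 - 3*t^2 - 13*t + 15 = 0, which factors as (t - 5)*(t - 1)*(t + 3) = 0. The curves meet at t = -3, 1, 5.
On [-3, 1], v = t^3 - 3*t^2 - 13*t + 19 is on top; that piece has area ∫[-3,1] (t^3 - 3*t^2 - 13*t + 15) dt = 64.
On [1, 5], v = 4 is on top; that piece has area ∫[1,5] (-(t^3 - 3*t^2 - 13*t + 15)) dt = 64.
Total enclosed area = 64 + 64 = 128.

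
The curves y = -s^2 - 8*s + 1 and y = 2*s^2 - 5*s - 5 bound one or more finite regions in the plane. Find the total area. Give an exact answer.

Set the curves equal: -s^2 - 8*s + 1 = 2*s^2 - 5*s - 5, so -3*s^2 - 3*s + 6 = 0, which factors as -3*(s - 1)*(s + 2) = 0. The curves meet at s = -2, 1.
On [-2, 1], y = -s^2 - 8*s + 1 is on top; that piece has area ∫[-2,1] (-3*s^2 - 3*s + 6) ds = 27/2.

27/2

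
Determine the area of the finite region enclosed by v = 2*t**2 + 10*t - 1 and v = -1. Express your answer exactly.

125/3

Set the curves equal: 2*t**2 + 10*t - 1 = -1, so 2*t**2 + 10*t = 0, which factors as 2*t*(t + 5) = 0. The curves meet at t = -5, 0.
On [-5, 0], v = -1 is on top; that piece has area ∫[-5,0] (-(2*t**2 + 10*t)) dt = 125/3.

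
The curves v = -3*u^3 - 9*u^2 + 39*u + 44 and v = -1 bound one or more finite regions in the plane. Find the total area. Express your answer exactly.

Set the curves equal: -3*u^3 - 9*u^2 + 39*u + 44 = -1, so -3*u^3 - 9*u^2 + 39*u + 45 = 0, which factors as -3*(u - 3)*(u + 1)*(u + 5) = 0. The curves meet at u = -5, -1, 3.
On [-5, -1], v = -1 is on top; that piece has area ∫[-5,-1] (-(-3*u^3 - 9*u^2 + 39*u + 45)) du = 192.
On [-1, 3], v = -3*u^3 - 9*u^2 + 39*u + 44 is on top; that piece has area ∫[-1,3] (-3*u^3 - 9*u^2 + 39*u + 45) du = 192.
Total enclosed area = 192 + 192 = 384.

384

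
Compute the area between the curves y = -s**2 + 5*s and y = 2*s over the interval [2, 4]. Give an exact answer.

The difference (-s**2 + 5*s) - (2*s) = -s**2 + 3*s changes sign at s = 3 inside [2, 4], so split the integral there.
∫[2,3] (-s**2 + 3*s) ds = 7/6.
∫[3,4] (-s**2 + 3*s) ds = -11/6; the area of that piece is 11/6.
Total area = 7/6 + 11/6 = 3.

3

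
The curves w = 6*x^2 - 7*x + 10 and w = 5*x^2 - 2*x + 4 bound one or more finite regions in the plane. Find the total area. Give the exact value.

Set the curves equal: 6*x^2 - 7*x + 10 = 5*x^2 - 2*x + 4, so x^2 - 5*x + 6 = 0, which factors as (x - 3)*(x - 2) = 0. The curves meet at x = 2, 3.
On [2, 3], w = 5*x^2 - 2*x + 4 is on top; that piece has area ∫[2,3] (-(x^2 - 5*x + 6)) dx = 1/6.

1/6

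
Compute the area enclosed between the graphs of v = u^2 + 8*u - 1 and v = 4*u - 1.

32/3

Set the curves equal: u^2 + 8*u - 1 = 4*u - 1, so u^2 + 4*u = 0, which factors as u*(u + 4) = 0. The curves meet at u = -4, 0.
On [-4, 0], v = 4*u - 1 is on top; that piece has area ∫[-4,0] (-(u^2 + 4*u)) du = 32/3.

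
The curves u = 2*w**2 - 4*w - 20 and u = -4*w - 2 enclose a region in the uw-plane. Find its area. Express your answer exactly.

Both boundary curves give u as a function of w, so integrate with respect to w. Setting them equal: 2*w**2 - 18 = 0, i.e. 2*(w - 3)*(w + 3) = 0, so they meet at w = -3, 3.
For w in [-3, 3], u = 2*w**2 - 4*w - 20 is on the left; area = ∫[-3,3] (-(2*w**2 - 18)) dw = 72.

72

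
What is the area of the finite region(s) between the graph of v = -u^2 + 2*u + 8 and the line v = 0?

36

The curve meets the u-axis where -u^2 + 2*u + 8 = 0, i.e. -(u - 4)*(u + 2) = 0, at u = -2, 4.
On [-2, 4] the curve lies above the axis; ∫[-2,4] (-u^2 + 2*u + 8) du = 36, giving area 36.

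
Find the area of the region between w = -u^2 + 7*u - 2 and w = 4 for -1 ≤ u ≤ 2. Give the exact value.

The difference (-u^2 + 7*u - 2) - (4) = -u^2 + 7*u - 6 changes sign at u = 1 inside [-1, 2], so split the integral there.
∫[-1,1] (-u^2 + 7*u - 6) du = -38/3; the area of that piece is 38/3.
∫[1,2] (-u^2 + 7*u - 6) du = 13/6.
Total area = 38/3 + 13/6 = 89/6.

89/6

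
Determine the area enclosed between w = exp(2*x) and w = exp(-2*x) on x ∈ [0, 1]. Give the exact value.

-1 + exp(-2)/2 + exp(2)/2

On [0, 1], (exp(2*x)) - (exp(-2*x)) = exp(2*x) - exp(-2*x) is ≥ 0 throughout, so the area is a single integral of |exp(2*x) - exp(-2*x)|.
∫[0,1] (exp(2*x) - exp(-2*x)) dx = -1 + exp(-2)/2 + exp(2)/2.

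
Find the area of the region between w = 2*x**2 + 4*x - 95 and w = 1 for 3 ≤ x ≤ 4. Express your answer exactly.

172/3

On [3, 4], (2*x**2 + 4*x - 95) - (1) = 2*x**2 + 4*x - 96 is ≤ 0 throughout, so the area is a single integral of |2*x**2 + 4*x - 96|.
∫[3,4] (2*x**2 + 4*x - 96) dx = -172/3; the area of that piece is 172/3.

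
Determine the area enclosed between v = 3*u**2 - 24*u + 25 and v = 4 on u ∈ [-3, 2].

216

The difference (3*u**2 - 24*u + 25) - (4) = 3*u**2 - 24*u + 21 changes sign at u = 1 inside [-3, 2], so split the integral there.
∫[-3,1] (3*u**2 - 24*u + 21) du = 208.
∫[1,2] (3*u**2 - 24*u + 21) du = -8; the area of that piece is 8.
Total area = 208 + 8 = 216.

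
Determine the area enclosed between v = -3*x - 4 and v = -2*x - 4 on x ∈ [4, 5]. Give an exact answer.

9/2

On [4, 5], (-3*x - 4) - (-2*x - 4) = -x is ≤ 0 throughout, so the area is a single integral of |-x|.
∫[4,5] (-x) dx = -9/2; the area of that piece is 9/2.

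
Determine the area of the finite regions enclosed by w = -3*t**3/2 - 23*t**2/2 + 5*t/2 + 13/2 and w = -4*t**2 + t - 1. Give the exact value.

Set the curves equal: -3*t**3/2 - 23*t**2/2 + 5*t/2 + 13/2 = -4*t**2 + t - 1, so -3*t**3/2 - 15*t**2/2 + 3*t/2 + 15/2 = 0, which factors as -3*(t - 1)*(t + 1)*(t + 5)/2 = 0. The curves meet at t = -5, -1, 1.
On [-5, -1], w = -4*t**2 + t - 1 is on top; that piece has area ∫[-5,-1] (-(-3*t**3/2 - 15*t**2/2 + 3*t/2 + 15/2)) dt = 64.
On [-1, 1], w = -3*t**3/2 - 23*t**2/2 + 5*t/2 + 13/2 is on top; that piece has area ∫[-1,1] (-3*t**3/2 - 15*t**2/2 + 3*t/2 + 15/2) dt = 10.
Total enclosed area = 64 + 10 = 74.

74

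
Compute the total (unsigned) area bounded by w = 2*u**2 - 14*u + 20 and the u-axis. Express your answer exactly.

9

The curve meets the u-axis where 2*u**2 - 14*u + 20 = 0, i.e. 2*(u - 5)*(u - 2) = 0, at u = 2, 5.
On [2, 5] the curve lies below the axis; ∫[2,5] (2*u**2 - 14*u + 20) du = -9, giving area 9.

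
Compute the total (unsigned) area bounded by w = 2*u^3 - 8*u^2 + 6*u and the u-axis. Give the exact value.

The curve meets the u-axis where 2*u^3 - 8*u^2 + 6*u = 0, i.e. 2*u*(u - 3)*(u - 1) = 0, at u = 0, 1, 3.
On [0, 1] the curve lies above the axis; ∫[0,1] (2*u^3 - 8*u^2 + 6*u) du = 5/6, giving area 5/6.
On [1, 3] the curve lies below the axis; ∫[1,3] (2*u^3 - 8*u^2 + 6*u) du = -16/3, giving area 16/3.
Total area = 5/6 + 16/3 = 37/6.

37/6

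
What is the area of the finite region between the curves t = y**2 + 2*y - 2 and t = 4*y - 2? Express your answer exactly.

4/3

Both boundary curves give t as a function of y, so integrate with respect to y. Setting them equal: y**2 - 2*y = 0, i.e. y*(y - 2) = 0, so they meet at y = 0, 2.
For y in [0, 2], t = y**2 + 2*y - 2 is on the left; area = ∫[0,2] (-(y**2 - 2*y)) dy = 4/3.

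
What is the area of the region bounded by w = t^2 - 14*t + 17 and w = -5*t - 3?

Set the curves equal: t^2 - 14*t + 17 = -5*t - 3, so t^2 - 9*t + 20 = 0, which factors as (t - 5)*(t - 4) = 0. The curves meet at t = 4, 5.
On [4, 5], w = -5*t - 3 is on top; that piece has area ∫[4,5] (-(t^2 - 9*t + 20)) dt = 1/6.

1/6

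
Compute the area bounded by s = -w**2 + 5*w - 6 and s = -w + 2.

4/3

Both boundary curves give s as a function of w, so integrate with respect to w. Setting them equal: -w**2 + 6*w - 8 = 0, i.e. -(w - 4)*(w - 2) = 0, so they meet at w = 2, 4.
For w in [2, 4], s = -w**2 + 5*w - 6 is on the right; area = ∫[2,4] (-w**2 + 6*w - 8) dw = 4/3.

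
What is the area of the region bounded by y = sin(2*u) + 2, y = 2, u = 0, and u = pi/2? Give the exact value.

On [0, pi/2], (sin(2*u) + 2) - (2) = sin(2*u) is ≥ 0 throughout, so the area is a single integral of |sin(2*u)|.
∫[0,pi/2] (sin(2*u)) du = 1.

1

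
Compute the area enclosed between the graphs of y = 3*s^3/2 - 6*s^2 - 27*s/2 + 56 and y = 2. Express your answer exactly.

1741/8

Set the curves equal: 3*s^3/2 - 6*s^2 - 27*s/2 + 56 = 2, so 3*s^3/2 - 6*s^2 - 27*s/2 + 54 = 0, which factors as 3*(s - 4)*(s - 3)*(s + 3)/2 = 0. The curves meet at s = -3, 3, 4.
On [-3, 3], y = 3*s^3/2 - 6*s^2 - 27*s/2 + 56 is on top; that piece has area ∫[-3,3] (3*s^3/2 - 6*s^2 - 27*s/2 + 54) ds = 216.
On [3, 4], y = 2 is on top; that piece has area ∫[3,4] (-(3*s^3/2 - 6*s^2 - 27*s/2 + 54)) ds = 13/8.
Total enclosed area = 216 + 13/8 = 1741/8.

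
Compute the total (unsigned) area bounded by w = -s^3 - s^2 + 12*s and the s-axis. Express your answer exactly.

The curve meets the s-axis where -s^3 - s^2 + 12*s = 0, i.e. -s*(s - 3)*(s + 4) = 0, at s = -4, 0, 3.
On [-4, 0] the curve lies below the axis; ∫[-4,0] (-s^3 - s^2 + 12*s) ds = -160/3, giving area 160/3.
On [0, 3] the curve lies above the axis; ∫[0,3] (-s^3 - s^2 + 12*s) ds = 99/4, giving area 99/4.
Total area = 160/3 + 99/4 = 937/12.

937/12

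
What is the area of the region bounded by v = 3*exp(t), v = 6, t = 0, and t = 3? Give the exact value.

-27 + 12*log(2) + 3*exp(3)

The difference (3*exp(t)) - (6) = 3*exp(t) - 6 changes sign at t = log(2) inside [0, 3], so split the integral there.
∫[0,log(2)] (3*exp(t) - 6) dt = 3 - log(64); the area of that piece is -3 + log(64).
∫[log(2),3] (3*exp(t) - 6) dt = -24 + 6*log(2) + 3*exp(3).
Total area = (-3 + log(64)) + (-24 + 6*log(2) + 3*exp(3)) = -27 + 12*log(2) + 3*exp(3).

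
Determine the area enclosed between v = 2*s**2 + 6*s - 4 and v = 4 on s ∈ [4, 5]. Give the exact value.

On [4, 5], (2*s**2 + 6*s - 4) - (4) = 2*s**2 + 6*s - 8 is ≥ 0 throughout, so the area is a single integral of |2*s**2 + 6*s - 8|.
∫[4,5] (2*s**2 + 6*s - 8) ds = 179/3.

179/3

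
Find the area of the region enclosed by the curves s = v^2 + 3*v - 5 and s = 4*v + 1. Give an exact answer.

125/6

Both boundary curves give s as a function of v, so integrate with respect to v. Setting them equal: v^2 - v - 6 = 0, i.e. (v - 3)*(v + 2) = 0, so they meet at v = -2, 3.
For v in [-2, 3], s = v^2 + 3*v - 5 is on the left; area = ∫[-2,3] (-(v^2 - v - 6)) dv = 125/6.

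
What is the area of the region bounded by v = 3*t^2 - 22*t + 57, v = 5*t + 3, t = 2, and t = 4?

The difference (3*t^2 - 22*t + 57) - (5*t + 3) = 3*t^2 - 27*t + 54 changes sign at t = 3 inside [2, 4], so split the integral there.
∫[2,3] (3*t^2 - 27*t + 54) dt = 11/2.
∫[3,4] (3*t^2 - 27*t + 54) dt = -7/2; the area of that piece is 7/2.
Total area = 11/2 + 7/2 = 9.

9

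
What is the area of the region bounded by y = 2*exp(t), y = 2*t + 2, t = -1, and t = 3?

On [-1, 3], (2*exp(t)) - (2*t + 2) = -2*t + 2*exp(t) - 2 is ≥ 0 throughout, so the area is a single integral of |-2*t + 2*exp(t) - 2|.
∫[-1,3] (-2*t + 2*exp(t) - 2) dt = -16 - 2*exp(-1) + 2*exp(3).

-16 - 2*exp(-1) + 2*exp(3)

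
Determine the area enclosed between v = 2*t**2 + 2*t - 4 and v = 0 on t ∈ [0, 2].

The difference (2*t**2 + 2*t - 4) - (0) = 2*t**2 + 2*t - 4 changes sign at t = 1 inside [0, 2], so split the integral there.
∫[0,1] (2*t**2 + 2*t - 4) dt = -7/3; the area of that piece is 7/3.
∫[1,2] (2*t**2 + 2*t - 4) dt = 11/3.
Total area = 7/3 + 11/3 = 6.

6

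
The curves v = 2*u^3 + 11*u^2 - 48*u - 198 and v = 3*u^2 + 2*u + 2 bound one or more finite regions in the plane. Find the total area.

4019/3

Set the curves equal: 2*u^3 + 11*u^2 - 48*u - 198 = 3*u^2 + 2*u + 2, so 2*u^3 + 8*u^2 - 50*u - 200 = 0, which factors as 2*(u - 5)*(u + 4)*(u + 5) = 0. The curves meet at u = -5, -4, 5.
On [-5, -4], v = 2*u^3 + 11*u^2 - 48*u - 198 is on top; that piece has area ∫[-5,-4] (2*u^3 + 8*u^2 - 50*u - 200) du = 19/6.
On [-4, 5], v = 3*u^2 + 2*u + 2 is on top; that piece has area ∫[-4,5] (-(2*u^3 + 8*u^2 - 50*u - 200)) du = 2673/2.
Total enclosed area = 19/6 + 2673/2 = 4019/3.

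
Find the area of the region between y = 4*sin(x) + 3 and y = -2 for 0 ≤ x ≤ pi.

8 + 5*pi

On [0, pi], (4*sin(x) + 3) - (-2) = 4*sin(x) + 5 is ≥ 0 throughout, so the area is a single integral of |4*sin(x) + 5|.
∫[0,pi] (4*sin(x) + 5) dx = 8 + 5*pi.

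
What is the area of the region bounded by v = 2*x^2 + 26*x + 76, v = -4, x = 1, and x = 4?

477

On [1, 4], (2*x^2 + 26*x + 76) - (-4) = 2*x^2 + 26*x + 80 is ≥ 0 throughout, so the area is a single integral of |2*x^2 + 26*x + 80|.
∫[1,4] (2*x^2 + 26*x + 80) dx = 477.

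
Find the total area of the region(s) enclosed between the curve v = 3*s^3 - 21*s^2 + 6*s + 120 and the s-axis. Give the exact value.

1741/4

The curve meets the s-axis where 3*s^3 - 21*s^2 + 6*s + 120 = 0, i.e. 3*(s - 5)*(s - 4)*(s + 2) = 0, at s = -2, 4, 5.
On [-2, 4] the curve lies above the axis; ∫[-2,4] (3*s^3 - 21*s^2 + 6*s + 120) ds = 432, giving area 432.
On [4, 5] the curve lies below the axis; ∫[4,5] (3*s^3 - 21*s^2 + 6*s + 120) ds = -13/4, giving area 13/4.
Total area = 432 + 13/4 = 1741/4.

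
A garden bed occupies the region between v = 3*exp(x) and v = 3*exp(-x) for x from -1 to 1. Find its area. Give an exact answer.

The difference (3*exp(x)) - (3*exp(-x)) = 3*exp(x) - 3*exp(-x) changes sign at x = 0 inside [-1, 1], so split the integral there.
∫[-1,0] (3*exp(x) - 3*exp(-x)) dx = -3*exp(1) - 3*exp(-1) + 6; the area of that piece is -6 + 3*exp(-1) + 3*exp(1).
∫[0,1] (3*exp(x) - 3*exp(-x)) dx = -6 + 3*exp(-1) + 3*exp(1).
Total area = (-6 + 3*exp(-1) + 3*exp(1)) + (-6 + 3*exp(-1) + 3*exp(1)) = -12 + 6*exp(-1) + 6*exp(1).

-12 + 6*exp(-1) + 6*exp(1)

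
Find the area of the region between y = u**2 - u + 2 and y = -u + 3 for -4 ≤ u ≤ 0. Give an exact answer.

The difference (u**2 - u + 2) - (-u + 3) = u**2 - 1 changes sign at u = -1 inside [-4, 0], so split the integral there.
∫[-4,-1] (u**2 - 1) du = 18.
∫[-1,0] (u**2 - 1) du = -2/3; the area of that piece is 2/3.
Total area = 18 + 2/3 = 56/3.

56/3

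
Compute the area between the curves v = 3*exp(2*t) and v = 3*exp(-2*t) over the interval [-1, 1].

The difference (3*exp(2*t)) - (3*exp(-2*t)) = 3*exp(2*t) - 3*exp(-2*t) changes sign at t = 0 inside [-1, 1], so split the integral there.
∫[-1,0] (3*exp(2*t) - 3*exp(-2*t)) dt = -3*exp(2)/2 - 3*exp(-2)/2 + 3; the area of that piece is -3 + 3*exp(-2)/2 + 3*exp(2)/2.
∫[0,1] (3*exp(2*t) - 3*exp(-2*t)) dt = -3 + 3*exp(-2)/2 + 3*exp(2)/2.
Total area = (-3 + 3*exp(-2)/2 + 3*exp(2)/2) + (-3 + 3*exp(-2)/2 + 3*exp(2)/2) = -6 + 3*exp(-2) + 3*exp(2).

-6 + 3*exp(-2) + 3*exp(2)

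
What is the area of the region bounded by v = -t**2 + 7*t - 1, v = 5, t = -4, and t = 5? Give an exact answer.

737/6

The difference (-t**2 + 7*t - 1) - (5) = -t**2 + 7*t - 6 changes sign at t = 1 inside [-4, 5], so split the integral there.
∫[-4,1] (-t**2 + 7*t - 6) dt = -625/6; the area of that piece is 625/6.
∫[1,5] (-t**2 + 7*t - 6) dt = 56/3.
Total area = 625/6 + 56/3 = 737/6.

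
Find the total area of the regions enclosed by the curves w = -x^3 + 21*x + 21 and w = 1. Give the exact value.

Set the curves equal: -x^3 + 21*x + 21 = 1, so -x^3 + 21*x + 20 = 0, which factors as -(x - 5)*(x + 1)*(x + 4) = 0. The curves meet at x = -4, -1, 5.
On [-4, -1], w = 1 is on top; that piece has area ∫[-4,-1] (-(-x^3 + 21*x + 20)) dx = 135/4.
On [-1, 5], w = -x^3 + 21*x + 21 is on top; that piece has area ∫[-1,5] (-x^3 + 21*x + 20) dx = 216.
Total enclosed area = 135/4 + 216 = 999/4.

999/4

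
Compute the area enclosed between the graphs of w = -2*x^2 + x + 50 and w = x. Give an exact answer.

1000/3

Set the curves equal: -2*x^2 + x + 50 = x, so -2*x^2 + 50 = 0, which factors as -2*(x - 5)*(x + 5) = 0. The curves meet at x = -5, 5.
On [-5, 5], w = -2*x^2 + x + 50 is on top; that piece has area ∫[-5,5] (-2*x^2 + 50) dx = 1000/3.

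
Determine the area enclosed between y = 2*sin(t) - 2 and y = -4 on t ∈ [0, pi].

On [0, pi], (2*sin(t) - 2) - (-4) = 2*sin(t) + 2 is ≥ 0 throughout, so the area is a single integral of |2*sin(t) + 2|.
∫[0,pi] (2*sin(t) + 2) dt = 4 + 2*pi.

4 + 2*pi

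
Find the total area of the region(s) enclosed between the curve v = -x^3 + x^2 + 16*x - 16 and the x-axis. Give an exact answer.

863/6

The curve meets the x-axis where -x^3 + x^2 + 16*x - 16 = 0, i.e. -(x - 4)*(x - 1)*(x + 4) = 0, at x = -4, 1, 4.
On [-4, 1] the curve lies below the axis; ∫[-4,1] (-x^3 + x^2 + 16*x - 16) dx = -1375/12, giving area 1375/12.
On [1, 4] the curve lies above the axis; ∫[1,4] (-x^3 + x^2 + 16*x - 16) dx = 117/4, giving area 117/4.
Total area = 1375/12 + 117/4 = 863/6.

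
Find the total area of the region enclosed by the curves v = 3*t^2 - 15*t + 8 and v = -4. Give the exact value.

Set the curves equal: 3*t^2 - 15*t + 8 = -4, so 3*t^2 - 15*t + 12 = 0, which factors as 3*(t - 4)*(t - 1) = 0. The curves meet at t = 1, 4.
On [1, 4], v = -4 is on top; that piece has area ∫[1,4] (-(3*t^2 - 15*t + 12)) dt = 27/2.

27/2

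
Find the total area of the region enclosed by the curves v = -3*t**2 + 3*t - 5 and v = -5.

Set the curves equal: -3*t**2 + 3*t - 5 = -5, so -3*t**2 + 3*t = 0, which factors as -3*t*(t - 1) = 0. The curves meet at t = 0, 1.
On [0, 1], v = -3*t**2 + 3*t - 5 is on top; that piece has area ∫[0,1] (-3*t**2 + 3*t) dt = 1/2.

1/2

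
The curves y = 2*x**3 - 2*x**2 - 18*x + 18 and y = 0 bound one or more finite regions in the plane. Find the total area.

296/3

Set the curves equal: 2*x**3 - 2*x**2 - 18*x + 18 = 0, so 2*x**3 - 2*x**2 - 18*x + 18 = 0, which factors as 2*(x - 3)*(x - 1)*(x + 3) = 0. The curves meet at x = -3, 1, 3.
On [-3, 1], y = 2*x**3 - 2*x**2 - 18*x + 18 is on top; that piece has area ∫[-3,1] (2*x**3 - 2*x**2 - 18*x + 18) dx = 256/3.
On [1, 3], y = 0 is on top; that piece has area ∫[1,3] (-(2*x**3 - 2*x**2 - 18*x + 18)) dx = 40/3.
Total enclosed area = 256/3 + 40/3 = 296/3.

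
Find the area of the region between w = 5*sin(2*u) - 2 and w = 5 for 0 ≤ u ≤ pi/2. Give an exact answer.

-5 + 7*pi/2

On [0, pi/2], (5*sin(2*u) - 2) - (5) = 5*sin(2*u) - 7 is ≤ 0 throughout, so the area is a single integral of |5*sin(2*u) - 7|.
∫[0,pi/2] (5*sin(2*u) - 7) du = 5 - 7*pi/2; the area of that piece is -5 + 7*pi/2.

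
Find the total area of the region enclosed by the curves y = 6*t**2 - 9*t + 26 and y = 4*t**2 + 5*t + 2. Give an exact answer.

1/3

Set the curves equal: 6*t**2 - 9*t + 26 = 4*t**2 + 5*t + 2, so 2*t**2 - 14*t + 24 = 0, which factors as 2*(t - 4)*(t - 3) = 0. The curves meet at t = 3, 4.
On [3, 4], y = 4*t**2 + 5*t + 2 is on top; that piece has area ∫[3,4] (-(2*t**2 - 14*t + 24)) dt = 1/3.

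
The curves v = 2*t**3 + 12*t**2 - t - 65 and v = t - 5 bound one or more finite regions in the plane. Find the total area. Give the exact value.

407/2

Set the curves equal: 2*t**3 + 12*t**2 - t - 65 = t - 5, so 2*t**3 + 12*t**2 - 2*t - 60 = 0, which factors as 2*(t - 2)*(t + 3)*(t + 5) = 0. The curves meet at t = -5, -3, 2.
On [-5, -3], v = 2*t**3 + 12*t**2 - t - 65 is on top; that piece has area ∫[-5,-3] (2*t**3 + 12*t**2 - 2*t - 60) dt = 16.
On [-3, 2], v = t - 5 is on top; that piece has area ∫[-3,2] (-(2*t**3 + 12*t**2 - 2*t - 60)) dt = 375/2.
Total enclosed area = 16 + 375/2 = 407/2.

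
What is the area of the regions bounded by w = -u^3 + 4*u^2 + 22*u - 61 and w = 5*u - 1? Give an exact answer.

3901/12

Set the curves equal: -u^3 + 4*u^2 + 22*u - 61 = 5*u - 1, so -u^3 + 4*u^2 + 17*u - 60 = 0, which factors as -(u - 5)*(u - 3)*(u + 4) = 0. The curves meet at u = -4, 3, 5.
On [-4, 3], w = 5*u - 1 is on top; that piece has area ∫[-4,3] (-(-u^3 + 4*u^2 + 17*u - 60)) du = 3773/12.
On [3, 5], w = -u^3 + 4*u^2 + 22*u - 61 is on top; that piece has area ∫[3,5] (-u^3 + 4*u^2 + 17*u - 60) du = 32/3.
Total enclosed area = 3773/12 + 32/3 = 3901/12.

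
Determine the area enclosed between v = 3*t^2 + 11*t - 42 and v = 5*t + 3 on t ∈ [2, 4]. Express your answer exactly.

The difference (3*t^2 + 11*t - 42) - (5*t + 3) = 3*t^2 + 6*t - 45 changes sign at t = 3 inside [2, 4], so split the integral there.
∫[2,3] (3*t^2 + 6*t - 45) dt = -11; the area of that piece is 11.
∫[3,4] (3*t^2 + 6*t - 45) dt = 13.
Total area = 11 + 13 = 24.

24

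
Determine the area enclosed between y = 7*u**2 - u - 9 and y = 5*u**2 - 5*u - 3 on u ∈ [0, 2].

8

The difference (7*u**2 - u - 9) - (5*u**2 - 5*u - 3) = 2*u**2 + 4*u - 6 changes sign at u = 1 inside [0, 2], so split the integral there.
∫[0,1] (2*u**2 + 4*u - 6) du = -10/3; the area of that piece is 10/3.
∫[1,2] (2*u**2 + 4*u - 6) du = 14/3.
Total area = 10/3 + 14/3 = 8.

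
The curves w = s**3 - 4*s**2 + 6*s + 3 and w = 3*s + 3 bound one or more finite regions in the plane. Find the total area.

37/12

Set the curves equal: s**3 - 4*s**2 + 6*s + 3 = 3*s + 3, so s**3 - 4*s**2 + 3*s = 0, which factors as s*(s - 3)*(s - 1) = 0. The curves meet at s = 0, 1, 3.
On [0, 1], w = s**3 - 4*s**2 + 6*s + 3 is on top; that piece has area ∫[0,1] (s**3 - 4*s**2 + 3*s) ds = 5/12.
On [1, 3], w = 3*s + 3 is on top; that piece has area ∫[1,3] (-(s**3 - 4*s**2 + 3*s)) ds = 8/3.
Total enclosed area = 5/12 + 8/3 = 37/12.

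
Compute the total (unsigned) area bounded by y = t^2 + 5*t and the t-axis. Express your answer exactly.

125/6

The curve meets the t-axis where t^2 + 5*t = 0, i.e. t*(t + 5) = 0, at t = -5, 0.
On [-5, 0] the curve lies below the axis; ∫[-5,0] (t^2 + 5*t) dt = -125/6, giving area 125/6.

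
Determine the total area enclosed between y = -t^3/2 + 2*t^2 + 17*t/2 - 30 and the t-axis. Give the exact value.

3901/24

The curve meets the t-axis where -t^3/2 + 2*t^2 + 17*t/2 - 30 = 0, i.e. -(t - 5)*(t - 3)*(t + 4)/2 = 0, at t = -4, 3, 5.
On [-4, 3] the curve lies below the axis; ∫[-4,3] (-t^3/2 + 2*t^2 + 17*t/2 - 30) dt = -3773/24, giving area 3773/24.
On [3, 5] the curve lies above the axis; ∫[3,5] (-t^3/2 + 2*t^2 + 17*t/2 - 30) dt = 16/3, giving area 16/3.
Total area = 3773/24 + 16/3 = 3901/24.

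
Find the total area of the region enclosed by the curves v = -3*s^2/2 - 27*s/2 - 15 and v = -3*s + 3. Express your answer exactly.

1/4

Set the curves equal: -3*s^2/2 - 27*s/2 - 15 = -3*s + 3, so -3*s^2/2 - 21*s/2 - 18 = 0, which factors as -3*(s + 3)*(s + 4)/2 = 0. The curves meet at s = -4, -3.
On [-4, -3], v = -3*s^2/2 - 27*s/2 - 15 is on top; that piece has area ∫[-4,-3] (-3*s^2/2 - 21*s/2 - 18) ds = 1/4.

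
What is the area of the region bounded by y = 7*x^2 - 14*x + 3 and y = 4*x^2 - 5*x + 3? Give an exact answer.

Set the curves equal: 7*x^2 - 14*x + 3 = 4*x^2 - 5*x + 3, so 3*x^2 - 9*x = 0, which factors as 3*x*(x - 3) = 0. The curves meet at x = 0, 3.
On [0, 3], y = 4*x^2 - 5*x + 3 is on top; that piece has area ∫[0,3] (-(3*x^2 - 9*x)) dx = 27/2.

27/2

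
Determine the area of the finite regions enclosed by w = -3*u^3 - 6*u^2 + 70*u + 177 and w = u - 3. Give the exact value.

Set the curves equal: -3*u^3 - 6*u^2 + 70*u + 177 = u - 3, so -3*u^3 - 6*u^2 + 69*u + 180 = 0, which factors as -3*(u - 5)*(u + 3)*(u + 4) = 0. The curves meet at u = -4, -3, 5.
On [-4, -3], w = u - 3 is on top; that piece has area ∫[-4,-3] (-(-3*u^3 - 6*u^2 + 69*u + 180)) du = 17/4.
On [-3, 5], w = -3*u^3 - 6*u^2 + 70*u + 177 is on top; that piece has area ∫[-3,5] (-3*u^3 - 6*u^2 + 69*u + 180) du = 1280.
Total enclosed area = 17/4 + 1280 = 5137/4.

5137/4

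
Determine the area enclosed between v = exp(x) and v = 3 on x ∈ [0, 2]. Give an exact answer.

-11 + 6*log(3) + exp(2)

The difference (exp(x)) - (3) = exp(x) - 3 changes sign at x = log(3) inside [0, 2], so split the integral there.
∫[0,log(3)] (exp(x) - 3) dx = 2 - log(27); the area of that piece is -2 + log(27).
∫[log(3),2] (exp(x) - 3) dx = -9 + 3*log(3) + exp(2).
Total area = (-2 + log(27)) + (-9 + 3*log(3) + exp(2)) = -11 + 6*log(3) + exp(2).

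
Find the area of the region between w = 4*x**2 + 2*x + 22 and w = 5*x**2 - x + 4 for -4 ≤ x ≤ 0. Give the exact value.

The difference (4*x**2 + 2*x + 22) - (5*x**2 - x + 4) = -x**2 + 3*x + 18 changes sign at x = -3 inside [-4, 0], so split the integral there.
∫[-4,-3] (-x**2 + 3*x + 18) dx = -29/6; the area of that piece is 29/6.
∫[-3,0] (-x**2 + 3*x + 18) dx = 63/2.
Total area = 29/6 + 63/2 = 109/3.

109/3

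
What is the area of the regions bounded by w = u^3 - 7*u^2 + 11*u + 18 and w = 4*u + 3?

Set the curves equal: u^3 - 7*u^2 + 11*u + 18 = 4*u + 3, so u^3 - 7*u^2 + 7*u + 15 = 0, which factors as (u - 5)*(u - 3)*(u + 1) = 0. The curves meet at u = -1, 3, 5.
On [-1, 3], w = u^3 - 7*u^2 + 11*u + 18 is on top; that piece has area ∫[-1,3] (u^3 - 7*u^2 + 7*u + 15) du = 128/3.
On [3, 5], w = 4*u + 3 is on top; that piece has area ∫[3,5] (-(u^3 - 7*u^2 + 7*u + 15)) du = 20/3.
Total enclosed area = 128/3 + 20/3 = 148/3.

148/3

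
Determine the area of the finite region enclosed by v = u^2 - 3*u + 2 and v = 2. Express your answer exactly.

9/2

Set the curves equal: u^2 - 3*u + 2 = 2, so u^2 - 3*u = 0, which factors as u*(u - 3) = 0. The curves meet at u = 0, 3.
On [0, 3], v = 2 is on top; that piece has area ∫[0,3] (-(u^2 - 3*u)) du = 9/2.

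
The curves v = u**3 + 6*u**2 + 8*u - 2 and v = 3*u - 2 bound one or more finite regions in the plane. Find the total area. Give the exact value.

Set the curves equal: u**3 + 6*u**2 + 8*u - 2 = 3*u - 2, so u**3 + 6*u**2 + 5*u = 0, which factors as u*(u + 1)*(u + 5) = 0. The curves meet at u = -5, -1, 0.
On [-5, -1], v = u**3 + 6*u**2 + 8*u - 2 is on top; that piece has area ∫[-5,-1] (u**3 + 6*u**2 + 5*u) du = 32.
On [-1, 0], v = 3*u - 2 is on top; that piece has area ∫[-1,0] (-(u**3 + 6*u**2 + 5*u)) du = 3/4.
Total enclosed area = 32 + 3/4 = 131/4.

131/4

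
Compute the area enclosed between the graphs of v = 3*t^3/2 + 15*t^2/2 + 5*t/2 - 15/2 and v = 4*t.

74

Set the curves equal: 3*t^3/2 + 15*t^2/2 + 5*t/2 - 15/2 = 4*t, so 3*t^3/2 + 15*t^2/2 - 3*t/2 - 15/2 = 0, which factors as 3*(t - 1)*(t + 1)*(t + 5)/2 = 0. The curves meet at t = -5, -1, 1.
On [-5, -1], v = 3*t^3/2 + 15*t^2/2 + 5*t/2 - 15/2 is on top; that piece has area ∫[-5,-1] (3*t^3/2 + 15*t^2/2 - 3*t/2 - 15/2) dt = 64.
On [-1, 1], v = 4*t is on top; that piece has area ∫[-1,1] (-(3*t^3/2 + 15*t^2/2 - 3*t/2 - 15/2)) dt = 10.
Total enclosed area = 64 + 10 = 74.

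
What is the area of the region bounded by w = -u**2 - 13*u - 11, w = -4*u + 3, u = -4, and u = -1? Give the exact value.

The difference (-u**2 - 13*u - 11) - (-4*u + 3) = -u**2 - 9*u - 14 changes sign at u = -2 inside [-4, -1], so split the integral there.
∫[-4,-2] (-u**2 - 9*u - 14) du = 22/3.
∫[-2,-1] (-u**2 - 9*u - 14) du = -17/6; the area of that piece is 17/6.
Total area = 22/3 + 17/6 = 61/6.

61/6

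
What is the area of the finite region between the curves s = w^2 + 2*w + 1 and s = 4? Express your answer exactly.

Both boundary curves give s as a function of w, so integrate with respect to w. Setting them equal: w^2 + 2*w - 3 = 0, i.e. (w - 1)*(w + 3) = 0, so they meet at w = -3, 1.
For w in [-3, 1], s = w^2 + 2*w + 1 is on the left; area = ∫[-3,1] (-(w^2 + 2*w - 3)) dw = 32/3.

32/3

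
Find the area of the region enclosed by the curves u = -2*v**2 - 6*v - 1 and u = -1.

9

Both boundary curves give u as a function of v, so integrate with respect to v. Setting them equal: -2*v**2 - 6*v = 0, i.e. -2*v*(v + 3) = 0, so they meet at v = -3, 0.
For v in [-3, 0], u = -2*v**2 - 6*v - 1 is on the right; area = ∫[-3,0] (-2*v**2 - 6*v) dv = 9.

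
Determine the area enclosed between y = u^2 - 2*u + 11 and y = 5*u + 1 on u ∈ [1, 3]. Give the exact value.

The difference (u^2 - 2*u + 11) - (5*u + 1) = u^2 - 7*u + 10 changes sign at u = 2 inside [1, 3], so split the integral there.
∫[1,2] (u^2 - 7*u + 10) du = 11/6.
∫[2,3] (u^2 - 7*u + 10) du = -7/6; the area of that piece is 7/6.
Total area = 11/6 + 7/6 = 3.

3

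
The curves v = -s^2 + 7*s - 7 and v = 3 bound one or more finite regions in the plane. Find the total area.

Set the curves equal: -s^2 + 7*s - 7 = 3, so -s^2 + 7*s - 10 = 0, which factors as -(s - 5)*(s - 2) = 0. The curves meet at s = 2, 5.
On [2, 5], v = -s^2 + 7*s - 7 is on top; that piece has area ∫[2,5] (-s^2 + 7*s - 10) ds = 9/2.

9/2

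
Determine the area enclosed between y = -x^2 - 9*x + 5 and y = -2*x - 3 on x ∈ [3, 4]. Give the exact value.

173/6

On [3, 4], (-x^2 - 9*x + 5) - (-2*x - 3) = -x^2 - 7*x + 8 is ≤ 0 throughout, so the area is a single integral of |-x^2 - 7*x + 8|.
∫[3,4] (-x^2 - 7*x + 8) dx = -173/6; the area of that piece is 173/6.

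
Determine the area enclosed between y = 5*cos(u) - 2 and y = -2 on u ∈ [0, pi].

The difference (5*cos(u) - 2) - (-2) = 5*cos(u) changes sign at u = pi/2 inside [0, pi], so split the integral there.
∫[0,pi/2] (5*cos(u)) du = 5.
∫[pi/2,pi] (5*cos(u)) du = -5; the area of that piece is 5.
Total area = 5 + 5 = 10.

10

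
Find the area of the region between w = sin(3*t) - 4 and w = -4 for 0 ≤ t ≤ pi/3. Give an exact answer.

2/3

On [0, pi/3], (sin(3*t) - 4) - (-4) = sin(3*t) is ≥ 0 throughout, so the area is a single integral of |sin(3*t)|.
∫[0,pi/3] (sin(3*t)) dt = 2/3.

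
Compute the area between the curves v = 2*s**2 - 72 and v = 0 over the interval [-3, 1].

808/3

On [-3, 1], (2*s**2 - 72) - (0) = 2*s**2 - 72 is ≤ 0 throughout, so the area is a single integral of |2*s**2 - 72|.
∫[-3,1] (2*s**2 - 72) ds = -808/3; the area of that piece is 808/3.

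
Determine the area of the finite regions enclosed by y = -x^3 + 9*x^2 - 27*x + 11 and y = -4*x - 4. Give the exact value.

8

Set the curves equal: -x^3 + 9*x^2 - 27*x + 11 = -4*x - 4, so -x^3 + 9*x^2 - 23*x + 15 = 0, which factors as -(x - 5)*(x - 3)*(x - 1) = 0. The curves meet at x = 1, 3, 5.
On [1, 3], y = -4*x - 4 is on top; that piece has area ∫[1,3] (-(-x^3 + 9*x^2 - 23*x + 15)) dx = 4.
On [3, 5], y = -x^3 + 9*x^2 - 27*x + 11 is on top; that piece has area ∫[3,5] (-x^3 + 9*x^2 - 23*x + 15) dx = 4.
Total enclosed area = 4 + 4 = 8.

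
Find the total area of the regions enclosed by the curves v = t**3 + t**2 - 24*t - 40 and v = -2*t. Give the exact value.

Set the curves equal: t**3 + t**2 - 24*t - 40 = -2*t, so t**3 + t**2 - 22*t - 40 = 0, which factors as (t - 5)*(t + 2)*(t + 4) = 0. The curves meet at t = -4, -2, 5.
On [-4, -2], v = t**3 + t**2 - 24*t - 40 is on top; that piece has area ∫[-4,-2] (t**3 + t**2 - 22*t - 40) dt = 32/3.
On [-2, 5], v = -2*t is on top; that piece has area ∫[-2,5] (-(t**3 + t**2 - 22*t - 40)) dt = 3773/12.
Total enclosed area = 32/3 + 3773/12 = 3901/12.

3901/12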